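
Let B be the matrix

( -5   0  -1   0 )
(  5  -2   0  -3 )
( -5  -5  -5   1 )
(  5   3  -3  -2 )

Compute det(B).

|B| = 565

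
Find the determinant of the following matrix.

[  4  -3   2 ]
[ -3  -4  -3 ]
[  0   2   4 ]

Expand along column 1:
  + 4 · |-4 -3; 2 4| = 4·(-16 − (-6)) = -40
  − (-3) · |-3 2; 2 4| = −(-3)·(-12 − 4) = -48
Sum: (-40) + (-48) = -88

The determinant is -88.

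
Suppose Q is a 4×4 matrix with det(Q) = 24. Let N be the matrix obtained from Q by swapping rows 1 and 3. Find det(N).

Swapping two rows multiplies the determinant by −1.
det(N) = (-1)·(24) = -24

The determinant is -24.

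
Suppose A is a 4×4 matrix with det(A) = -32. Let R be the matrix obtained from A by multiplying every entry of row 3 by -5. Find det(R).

160

Scaling one row by -5 multiplies the determinant by -5.
det(R) = (-5)·(-32) = 160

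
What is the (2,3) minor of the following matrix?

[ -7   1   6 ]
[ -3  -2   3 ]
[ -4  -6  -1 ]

The minor is 46.

Delete row 2 and column 3; the remaining 2×2 submatrix is [-7 1; -4 -6].
Its determinant is (-7)·(-6) − 1·(-4) = 46.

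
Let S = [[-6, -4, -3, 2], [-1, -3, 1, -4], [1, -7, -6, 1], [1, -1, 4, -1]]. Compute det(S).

Expand along row 1:
  + (-6) · M_11   where M_11 = det([-3 1 -4; -7 -6 1; -1 4 -1]) = 122
  − (-4) · M_12   where M_12 = det([-1 1 -4; 1 -6 1; 1 4 -1]) = -40
  + (-3) · M_13   where M_13 = det([-1 -3 -4; 1 -7 1; 1 -1 -1]) = -38
  − (2) · M_14   where M_14 = det([-1 -3 1; 1 -7 -6; 1 -1 4]) = 70
det = (+1)·(-6)·(122) + (-1)·(-4)·(-40) + (+1)·(-3)·(-38) + (-1)·(2)·(70) = -918

-918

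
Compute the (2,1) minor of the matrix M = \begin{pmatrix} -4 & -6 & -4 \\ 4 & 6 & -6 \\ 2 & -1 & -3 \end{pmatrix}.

14

Delete row 2 and column 1; the remaining 2×2 submatrix is [-6 -4; -1 -3].
Its determinant is (-6)·(-3) − (-4)·(-1) = 14.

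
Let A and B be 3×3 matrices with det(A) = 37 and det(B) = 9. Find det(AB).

det(AB) = 333

det(AB) = det(A)·det(B) = (37)·(9) = 333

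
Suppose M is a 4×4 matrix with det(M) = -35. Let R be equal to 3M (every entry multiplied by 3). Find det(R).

For a 4×4 matrix, det(3M) = 3^4·det(M) = 81·det(M).
det(R) = (81)·(-35) = -2835

-2835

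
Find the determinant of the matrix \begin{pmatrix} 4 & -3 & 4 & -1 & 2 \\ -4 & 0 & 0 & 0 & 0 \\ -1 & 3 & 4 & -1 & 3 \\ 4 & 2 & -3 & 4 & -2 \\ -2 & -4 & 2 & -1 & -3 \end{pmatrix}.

1140

Expand along row 2 (it has 4 zeros):
  − (-4) · M_21   where M_21 = det([-3 4 -1 2; 3 4 -1 3; 2 -3 4 -2; -4 2 -1 -3]) = 285
det = (-1)·(-4)·(285) = 1140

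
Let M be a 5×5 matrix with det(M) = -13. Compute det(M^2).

169

det(M^2) = (det M)^2 = (-13)^2 = 169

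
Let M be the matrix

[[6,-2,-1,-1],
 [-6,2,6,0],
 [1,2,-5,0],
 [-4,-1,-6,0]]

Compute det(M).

|M| = 196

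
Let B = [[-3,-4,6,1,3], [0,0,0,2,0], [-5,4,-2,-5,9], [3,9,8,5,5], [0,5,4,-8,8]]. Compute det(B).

Expand along row 2 (it has 4 zeros):
  + (2) · M_24   where M_24 = det([-3 -4 6 3; -5 4 -2 9; 3 9 8 5; 0 5 4 8]) = -1960
det = (+1)·(2)·(-1960) = -3920

-3920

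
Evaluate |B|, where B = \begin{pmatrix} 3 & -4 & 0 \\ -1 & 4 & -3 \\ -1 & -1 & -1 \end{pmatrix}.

Expand along column 3:
  − (-3) · |3 -4; -1 -1| = −(-3)·(-3 − 4) = -21
  + (-1) · |3 -4; -1 4| = (-1)·(12 − 4) = -8
Sum: (-21) + (-8) = -29

|B| = -29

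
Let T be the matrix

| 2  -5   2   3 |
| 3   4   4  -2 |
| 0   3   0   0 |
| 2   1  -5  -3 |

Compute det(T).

Expand along row 3 (it has 3 zeros):
  − (3) · M_32   where M_32 = det([2 2 3; 3 4 -2; 2 -5 -3]) = -103
det = (-1)·(3)·(-103) = 309

309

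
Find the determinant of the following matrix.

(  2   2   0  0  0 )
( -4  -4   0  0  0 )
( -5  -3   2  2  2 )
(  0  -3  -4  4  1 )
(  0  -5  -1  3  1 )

The matrix is block lower-triangular with a 2×2 block and a 3×3 block on the diagonal, so its determinant equals the product of the determinants of the diagonal blocks.
det of the 2×2 block = 0
det of the 3×3 block = -8
det = (0)·(-8) = 0

The determinant is 0.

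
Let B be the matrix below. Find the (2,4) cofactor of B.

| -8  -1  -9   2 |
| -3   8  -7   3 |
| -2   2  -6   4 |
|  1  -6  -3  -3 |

258

Delete row 2 and column 4; the remaining 3×3 submatrix is [-8 -1 -9; -2 2 -6; 1 -6 -3].
Its determinant is 258.
The cofactor carries sign (−1)^(2+4) = +1, so C_{2,4} = +(258) = 258.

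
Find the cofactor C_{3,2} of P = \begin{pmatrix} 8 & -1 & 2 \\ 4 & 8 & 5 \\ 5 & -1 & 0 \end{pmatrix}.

-32

Delete row 3 and column 2; the remaining 2×2 submatrix is [8 2; 4 5].
Its determinant is 8·5 − 2·4 = 32.
The cofactor carries sign (−1)^(3+2) = −1, so C_{3,2} = −(32) = -32.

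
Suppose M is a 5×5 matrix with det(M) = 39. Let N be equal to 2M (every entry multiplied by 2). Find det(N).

|N| = 1248

For a 5×5 matrix, det(2M) = 2^5·det(M) = 32·det(M).
det(N) = (32)·(39) = 1248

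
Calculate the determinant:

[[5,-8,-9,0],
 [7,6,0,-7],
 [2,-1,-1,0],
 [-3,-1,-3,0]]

Expand along column 4 (it has 3 zeros):
  + (-7) · M_24   where M_24 = det([5 -8 -9; 2 -1 -1; -3 -1 -3]) = -17
det = (+1)·(-7)·(-17) = 119

119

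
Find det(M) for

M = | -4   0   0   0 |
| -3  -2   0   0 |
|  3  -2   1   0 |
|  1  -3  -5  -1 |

M is lower triangular, so det(M) is the product of the diagonal entries:
det = (-4) · (-2) · (1) · (-1) = -8

-8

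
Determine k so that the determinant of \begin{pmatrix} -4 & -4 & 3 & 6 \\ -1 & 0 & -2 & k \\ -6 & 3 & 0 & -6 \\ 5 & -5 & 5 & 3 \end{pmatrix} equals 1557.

k = -8

Expanding along the row containing k, det(B) is linear in k: det(B) = (-135)·k + (477).
Set (-135)·k + (477) = 1557  ⇒  (-135)·k = 1080  ⇒  k = -8.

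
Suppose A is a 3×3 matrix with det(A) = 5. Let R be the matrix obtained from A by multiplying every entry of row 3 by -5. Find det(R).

|R| = -25

Scaling one row by -5 multiplies the determinant by -5.
det(R) = (-5)·(5) = -25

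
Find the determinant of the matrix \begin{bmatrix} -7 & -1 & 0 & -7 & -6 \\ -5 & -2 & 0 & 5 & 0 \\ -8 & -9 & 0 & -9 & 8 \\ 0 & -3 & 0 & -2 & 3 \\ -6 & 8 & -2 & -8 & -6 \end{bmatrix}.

-2658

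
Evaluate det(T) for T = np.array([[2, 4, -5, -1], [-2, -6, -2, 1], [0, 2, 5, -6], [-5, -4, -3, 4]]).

|T| = 888

Expand along row 3 (it has 1 zero):
  − (2) · M_32   where M_32 = det([2 -5 -1; -2 -2 1; -5 -3 4]) = -21
  + (5) · M_33   where M_33 = det([2 4 -1; -2 -6 1; -5 -4 4]) = -6
  − (-6) · M_34   where M_34 = det([2 4 -5; -2 -6 -2; -5 -4 -3]) = 146
det = (-1)·(2)·(-21) + (+1)·(5)·(-6) + (-1)·(-6)·(146) = 888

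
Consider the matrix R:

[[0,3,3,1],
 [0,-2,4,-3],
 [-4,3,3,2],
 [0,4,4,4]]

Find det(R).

|R| = -192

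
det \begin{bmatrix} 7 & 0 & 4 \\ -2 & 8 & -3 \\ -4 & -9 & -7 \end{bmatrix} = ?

Expand along column 2:
  + 8 · |7 4; -4 -7| = 8·(-49 − (-16)) = -264
  − (-9) · |7 4; -2 -3| = −(-9)·(-21 − (-8)) = -117
Sum: (-264) + (-117) = -381

-381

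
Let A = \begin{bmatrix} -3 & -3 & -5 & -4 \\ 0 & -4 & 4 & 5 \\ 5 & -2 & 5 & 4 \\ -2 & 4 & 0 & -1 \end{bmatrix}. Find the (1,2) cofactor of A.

Delete row 1 and column 2; the remaining 3×3 submatrix is [0 4 5; 5 5 4; -2 0 -1].
Its determinant is 38.
The cofactor carries sign (−1)^(1+2) = −1, so C_{1,2} = −(38) = -38.

The cofactor is -38.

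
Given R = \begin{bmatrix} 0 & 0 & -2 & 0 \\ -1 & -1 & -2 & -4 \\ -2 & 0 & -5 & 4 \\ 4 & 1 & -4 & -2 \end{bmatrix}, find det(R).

det(R) = 0

Expand along row 1 (it has 3 zeros):
  + (-2) · M_13   where M_13 = det([-1 -1 -4; -2 0 4; 4 1 -2]) = 0
det = (+1)·(-2)·(0) = 0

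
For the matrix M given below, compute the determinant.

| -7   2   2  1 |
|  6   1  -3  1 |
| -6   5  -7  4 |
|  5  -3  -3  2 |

The determinant is 476.

Expand along row 1:
  + (-7) · M_11   where M_11 = det([1 -3 1; 5 -7 4; -3 -3 2]) = 28
  − (2) · M_12   where M_12 = det([6 -3 1; -6 -7 4; 5 -3 2]) = -55
  + (2) · M_13   where M_13 = det([6 1 1; -6 5 4; 5 -3 2]) = 157
  − (1) · M_14   where M_14 = det([6 1 -3; -6 5 -7; 5 -3 -3]) = -248
det = (+1)·(-7)·(28) + (-1)·(2)·(-55) + (+1)·(2)·(157) + (-1)·(1)·(-248) = 476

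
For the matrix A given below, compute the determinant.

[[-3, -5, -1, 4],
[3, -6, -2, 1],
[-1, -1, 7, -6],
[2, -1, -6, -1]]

The determinant is -1344.

Expand along row 1:
  + (-3) · M_11   where M_11 = det([-6 -2 1; -1 7 -6; -1 -6 -1]) = 261
  − (-5) · M_12   where M_12 = det([3 -2 1; -1 7 -6; 2 -6 -1]) = -111
  + (-1) · M_13   where M_13 = det([3 -6 1; -1 -1 -6; 2 -1 -1]) = 66
  − (4) · M_14   where M_14 = det([3 -6 -2; -1 -1 7; 2 -1 -6]) = -15
det = (+1)·(-3)·(261) + (-1)·(-5)·(-111) + (+1)·(-1)·(66) + (-1)·(4)·(-15) = -1344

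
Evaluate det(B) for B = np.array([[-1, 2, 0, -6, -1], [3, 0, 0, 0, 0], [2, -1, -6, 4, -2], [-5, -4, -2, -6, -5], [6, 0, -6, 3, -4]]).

det(B) = 1434

Expand along row 2 (it has 4 zeros):
  − (3) · M_21   where M_21 = det([2 0 -6 -1; -1 -6 4 -2; -4 -2 -6 -5; 0 -6 3 -4]) = -478
det = (-1)·(3)·(-478) = 1434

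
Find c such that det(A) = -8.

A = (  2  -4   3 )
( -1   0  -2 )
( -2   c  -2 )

c = 0

Expanding along the row containing c, det(A) is linear in c: det(A) = (1)·c + (-8).
Set (1)·c + (-8) = -8  ⇒  (1)·c = 0  ⇒  c = 0.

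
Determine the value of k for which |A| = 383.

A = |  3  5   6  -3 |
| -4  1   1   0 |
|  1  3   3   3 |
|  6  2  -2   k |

k = 7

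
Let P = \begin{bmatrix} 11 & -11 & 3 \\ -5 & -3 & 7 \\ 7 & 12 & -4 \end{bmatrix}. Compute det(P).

-1228

Expand along row 1:
  + 11 · |-3 7; 12 -4| = 11·(12 − 84) = -792
  − (-11) · |-5 7; 7 -4| = −(-11)·(20 − 49) = -319
  + 3 · |-5 -3; 7 12| = 3·(-60 − (-21)) = -117
Sum: (-792) + (-319) + (-117) = -1228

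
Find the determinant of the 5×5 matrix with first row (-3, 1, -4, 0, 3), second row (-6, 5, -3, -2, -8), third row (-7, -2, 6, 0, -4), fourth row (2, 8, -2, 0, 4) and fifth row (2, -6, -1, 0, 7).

Expand along column 4 (it has 4 zeros):
  + (-2) · M_24   where M_24 = det([-3 1 -4 3; -7 -2 6 -4; 2 8 -2 4; 2 -6 -1 7]) = 2930
det = (+1)·(-2)·(2930) = -5860

-5860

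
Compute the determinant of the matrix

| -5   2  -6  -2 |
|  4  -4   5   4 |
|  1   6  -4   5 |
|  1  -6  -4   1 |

Expand along row 1:
  + (-5) · M_11   where M_11 = det([-4 5 4; 6 -4 5; -6 -4 1]) = -436
  − (2) · M_12   where M_12 = det([4 5 4; 1 -4 5; 1 -4 1]) = 84
  + (-6) · M_13   where M_13 = det([4 -4 4; 1 6 5; 1 -6 1]) = 80
  − (-2) · M_14   where M_14 = det([4 -4 5; 1 6 -4; 1 -6 -4]) = -252
det = (+1)·(-5)·(-436) + (-1)·(2)·(84) + (+1)·(-6)·(80) + (-1)·(-2)·(-252) = 1028

1028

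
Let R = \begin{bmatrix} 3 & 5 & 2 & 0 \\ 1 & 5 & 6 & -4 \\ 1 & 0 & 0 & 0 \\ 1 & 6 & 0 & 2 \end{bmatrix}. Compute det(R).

The determinant is -8.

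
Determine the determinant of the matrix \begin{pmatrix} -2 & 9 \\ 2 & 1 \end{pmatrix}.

det = (-2)·1 − 9·2 = -2 − 18 = -20

-20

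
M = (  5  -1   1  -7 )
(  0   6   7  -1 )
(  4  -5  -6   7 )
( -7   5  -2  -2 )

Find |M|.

|M| = 2352

Expand along row 2 (it has 1 zero):
  + (6) · M_22   where M_22 = det([5 1 -7; 4 -6 7; -7 -2 -2]) = 439
  − (7) · M_23   where M_23 = det([5 -1 -7; 4 -5 7; -7 5 -2]) = 21
  + (-1) · M_24   where M_24 = det([5 -1 1; 4 -5 -6; -7 5 -2]) = 135
det = (+1)·(6)·(439) + (-1)·(7)·(21) + (+1)·(-1)·(135) = 2352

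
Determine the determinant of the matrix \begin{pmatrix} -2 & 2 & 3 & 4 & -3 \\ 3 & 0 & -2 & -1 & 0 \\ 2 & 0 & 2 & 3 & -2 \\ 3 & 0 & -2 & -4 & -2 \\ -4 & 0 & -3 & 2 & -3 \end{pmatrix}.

-660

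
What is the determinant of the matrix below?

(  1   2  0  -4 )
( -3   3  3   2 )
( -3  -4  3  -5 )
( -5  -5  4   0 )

Expand along row 1 (it has 1 zero):
  + (1) · M_11   where M_11 = det([3 3 2; -4 3 -5; -5 4 0]) = 133
  − (2) · M_12   where M_12 = det([-3 3 2; -3 3 -5; -5 4 0]) = 21
  − (-4) · M_14   where M_14 = det([-3 3 3; -3 -4 3; -5 -5 4]) = -21
det = (+1)·(1)·(133) + (-1)·(2)·(21) + (-1)·(-4)·(-21) = 7

7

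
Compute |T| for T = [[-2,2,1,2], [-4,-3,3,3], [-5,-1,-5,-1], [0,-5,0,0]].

The determinant is -135.

Expand along row 4 (it has 3 zeros):
  + (-5) · M_42   where M_42 = det([-2 1 2; -4 3 3; -5 -5 -1]) = 27
det = (+1)·(-5)·(27) = -135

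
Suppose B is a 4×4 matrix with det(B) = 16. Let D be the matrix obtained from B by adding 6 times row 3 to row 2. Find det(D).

Adding a multiple of one row to another leaves the determinant unchanged.
det(D) = (1)·(16) = 16

16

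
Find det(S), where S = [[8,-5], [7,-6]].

-13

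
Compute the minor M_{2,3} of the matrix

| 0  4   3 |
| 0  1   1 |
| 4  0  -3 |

Delete row 2 and column 3; the remaining 2×2 submatrix is [0 4; 4 0].
Its determinant is 0·0 − 4·4 = -16.

The minor is -16.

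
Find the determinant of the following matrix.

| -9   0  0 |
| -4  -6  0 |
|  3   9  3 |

The matrix is lower triangular, so the determinant is the product of the diagonal entries:
det = (-9) · (-6) · (3) = 162

The determinant is 162.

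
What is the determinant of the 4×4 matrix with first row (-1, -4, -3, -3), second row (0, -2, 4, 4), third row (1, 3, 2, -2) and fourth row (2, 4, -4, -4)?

Expand along row 2 (it has 1 zero):
  + (-2) · M_22   where M_22 = det([-1 -3 -3; 1 2 -2; 2 -4 -4]) = 40
  − (4) · M_23   where M_23 = det([-1 -4 -3; 1 3 -2; 2 4 -4]) = 10
  + (4) · M_24   where M_24 = det([-1 -4 -3; 1 3 2; 2 4 -4]) = -6
det = (+1)·(-2)·(40) + (-1)·(4)·(10) + (+1)·(4)·(-6) = -144

The determinant is -144.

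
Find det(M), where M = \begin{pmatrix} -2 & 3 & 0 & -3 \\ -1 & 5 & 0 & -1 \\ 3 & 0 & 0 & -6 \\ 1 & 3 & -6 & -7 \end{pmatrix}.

The determinant is 468.

Expand along column 3 (it has 3 zeros):
  − (-6) · M_43   where M_43 = det([-2 3 -3; -1 5 -1; 3 0 -6]) = 78
det = (-1)·(-6)·(78) = 468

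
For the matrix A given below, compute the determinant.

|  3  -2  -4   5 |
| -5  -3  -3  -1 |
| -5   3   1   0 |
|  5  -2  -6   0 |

-872

Expand along column 4 (it has 2 zeros):
  − (5) · M_14   where M_14 = det([-5 -3 -3; -5 3 1; 5 -2 -6]) = 170
  + (-1) · M_24   where M_24 = det([3 -2 -4; -5 3 1; 5 -2 -6]) = 22
det = (-1)·(5)·(170) + (+1)·(-1)·(22) = -872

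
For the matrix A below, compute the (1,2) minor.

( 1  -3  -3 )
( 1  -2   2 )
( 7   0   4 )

Delete row 1 and column 2; the remaining 2×2 submatrix is [1 2; 7 4].
Its determinant is 1·4 − 2·7 = -10.

-10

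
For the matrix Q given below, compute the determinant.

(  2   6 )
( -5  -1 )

|Q| = 28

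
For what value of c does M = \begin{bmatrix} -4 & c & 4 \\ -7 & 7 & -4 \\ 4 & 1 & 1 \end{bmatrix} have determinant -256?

Expanding along the row containing c, det(M) is linear in c: det(M) = (-9)·c + (-184).
Set (-9)·c + (-184) = -256  ⇒  (-9)·c = -72  ⇒  c = 8.

c = 8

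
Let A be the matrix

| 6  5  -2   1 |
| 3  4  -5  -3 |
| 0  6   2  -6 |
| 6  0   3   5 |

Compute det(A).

Expand along row 3 (it has 1 zero):
  − (6) · M_32   where M_32 = det([6 -2 1; 3 -5 -3; 6 3 5]) = 9
  + (2) · M_33   where M_33 = det([6 5 1; 3 4 -3; 6 0 5]) = -69
  − (-6) · M_34   where M_34 = det([6 5 -2; 3 4 -5; 6 0 3]) = -75
det = (-1)·(6)·(9) + (+1)·(2)·(-69) + (-1)·(-6)·(-75) = -642

det(A) = -642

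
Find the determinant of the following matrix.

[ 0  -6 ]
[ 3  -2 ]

det = 0·(-2) − (-6)·3 = 0 − (-18) = 18

18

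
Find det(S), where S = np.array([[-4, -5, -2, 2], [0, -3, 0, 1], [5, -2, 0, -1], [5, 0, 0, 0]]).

Expand along row 4 (it has 3 zeros):
  − (5) · M_41   where M_41 = det([-5 -2 2; -3 0 1; -2 0 -1]) = 10
det = (-1)·(5)·(10) = -50

The determinant is -50.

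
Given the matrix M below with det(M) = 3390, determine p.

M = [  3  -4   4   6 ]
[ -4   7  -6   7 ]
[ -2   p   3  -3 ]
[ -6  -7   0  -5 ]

p = 1

Expanding along the column containing p, det(M) is linear in p: det(M) = (374)·p + (3016).
Set (374)·p + (3016) = 3390  ⇒  (374)·p = 374  ⇒  p = 1.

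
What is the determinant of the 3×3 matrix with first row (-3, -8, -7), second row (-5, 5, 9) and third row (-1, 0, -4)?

257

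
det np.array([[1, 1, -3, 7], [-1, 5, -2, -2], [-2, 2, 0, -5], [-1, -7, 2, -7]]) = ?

124

Expand along row 3 (it has 1 zero):
  + (-2) · M_31   where M_31 = det([1 -3 7; 5 -2 -2; -7 2 -7]) = -157
  − (2) · M_32   where M_32 = det([1 -3 7; -1 -2 -2; -1 2 -7]) = 5
  − (-5) · M_34   where M_34 = det([1 1 -3; -1 5 -2; -1 -7 2]) = -36
det = (+1)·(-2)·(-157) + (-1)·(2)·(5) + (-1)·(-5)·(-36) = 124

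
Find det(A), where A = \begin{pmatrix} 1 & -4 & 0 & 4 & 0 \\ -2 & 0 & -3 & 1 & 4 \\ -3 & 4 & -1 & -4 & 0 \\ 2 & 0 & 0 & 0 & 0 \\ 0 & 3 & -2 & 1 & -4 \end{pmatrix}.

Expand along row 4 (it has 4 zeros):
  − (2) · M_41   where M_41 = det([-4 0 4 0; 0 -3 1 4; 4 -1 -4 0; 3 -2 1 -4]) = 80
det = (-1)·(2)·(80) = -160

det(A) = -160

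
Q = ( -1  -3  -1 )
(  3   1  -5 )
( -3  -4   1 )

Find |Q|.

-8

Expand along row 1:
  + (-1) · |1 -5; -4 1| = (-1)·(1 − 20) = 19
  − (-3) · |3 -5; -3 1| = −(-3)·(3 − 15) = -36
  + (-1) · |3 1; -3 -4| = (-1)·(-12 − (-3)) = 9
Sum: (19) + (-36) + (9) = -8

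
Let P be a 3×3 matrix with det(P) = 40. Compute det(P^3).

64000

det(P^3) = (det P)^3 = (40)^3 = 64000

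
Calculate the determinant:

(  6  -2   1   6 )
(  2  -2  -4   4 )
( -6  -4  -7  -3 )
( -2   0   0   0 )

-228

Expand along row 4 (it has 3 zeros):
  − (-2) · M_41   where M_41 = det([-2 1 6; -2 -4 4; -4 -7 -3]) = -114
det = (-1)·(-2)·(-114) = -228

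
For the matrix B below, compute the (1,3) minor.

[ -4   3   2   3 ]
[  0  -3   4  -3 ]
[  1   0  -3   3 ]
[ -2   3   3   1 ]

Delete row 1 and column 3; the remaining 3×3 submatrix is [0 -3 -3; 1 0 3; -2 3 1].
Its determinant is 12.

12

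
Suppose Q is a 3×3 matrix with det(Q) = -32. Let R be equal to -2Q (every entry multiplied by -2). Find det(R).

det(R) = 256

For a 3×3 matrix, det(-2Q) = (-2)^3·det(Q) = -8·det(Q).
det(R) = (-8)·(-32) = 256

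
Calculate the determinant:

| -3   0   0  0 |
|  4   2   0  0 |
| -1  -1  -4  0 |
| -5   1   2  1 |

The determinant is 24.

The matrix is lower triangular, so the determinant is the product of the diagonal entries:
det = (-3) · (2) · (-4) · (1) = 24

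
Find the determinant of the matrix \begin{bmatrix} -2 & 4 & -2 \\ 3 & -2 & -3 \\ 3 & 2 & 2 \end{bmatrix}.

-88

Expand along column 1:
  + (-2) · |-2 -3; 2 2| = (-2)·(-4 − (-6)) = -4
  − 3 · |4 -2; 2 2| = −3·(8 − (-4)) = -36
  + 3 · |4 -2; -2 -3| = 3·(-12 − 4) = -48
Sum: (-4) + (-36) + (-48) = -88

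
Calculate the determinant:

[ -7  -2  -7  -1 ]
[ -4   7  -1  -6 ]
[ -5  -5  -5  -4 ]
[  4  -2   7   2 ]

-1293

Expand along row 1:
  + (-7) · M_11   where M_11 = det([7 -1 -6; -5 -5 -4; -2 7 2]) = 378
  − (-2) · M_12   where M_12 = det([-4 -1 -6; -5 -5 -4; 4 7 2]) = 24
  + (-7) · M_13   where M_13 = det([-4 7 -6; -5 -5 -4; 4 -2 2]) = -150
  − (-1) · M_14   where M_14 = det([-4 7 -1; -5 -5 -5; 4 -2 7]) = 255
det = (+1)·(-7)·(378) + (-1)·(-2)·(24) + (+1)·(-7)·(-150) + (-1)·(-1)·(255) = -1293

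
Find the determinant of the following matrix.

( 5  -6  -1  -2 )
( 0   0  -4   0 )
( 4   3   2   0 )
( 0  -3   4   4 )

720

Expand along row 2 (it has 3 zeros):
  − (-4) · M_23   where M_23 = det([5 -6 -2; 4 3 0; 0 -3 4]) = 180
det = (-1)·(-4)·(180) = 720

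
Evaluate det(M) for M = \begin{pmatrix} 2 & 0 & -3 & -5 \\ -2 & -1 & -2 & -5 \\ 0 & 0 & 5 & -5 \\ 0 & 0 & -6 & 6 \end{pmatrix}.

M is block upper-triangular with a 2×2 block and a 2×2 block on the diagonal, so its determinant equals the product of the determinants of the diagonal blocks.
det of the 2×2 block = -2
det of the 2×2 block = 0
det = (-2)·(0) = 0

0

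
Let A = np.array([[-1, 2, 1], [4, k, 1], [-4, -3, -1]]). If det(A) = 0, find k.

k = 3

Expanding along the column containing k, det(A) is linear in k: det(A) = (5)·k + (-15).
Set (5)·k + (-15) = 0  ⇒  (5)·k = 15  ⇒  k = 3.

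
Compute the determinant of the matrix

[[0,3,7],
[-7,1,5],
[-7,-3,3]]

The determinant is 154.

Expand along column 1:
  − (-7) · |3 7; -3 3| = −(-7)·(9 − (-21)) = 210
  + (-7) · |3 7; 1 5| = (-7)·(15 − 7) = -56
Sum: (210) + (-56) = 154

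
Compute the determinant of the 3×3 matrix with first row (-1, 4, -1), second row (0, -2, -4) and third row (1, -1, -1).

-16

Expand along column 1:
  + (-1) · |-2 -4; -1 -1| = (-1)·(2 − 4) = 2
  + 1 · |4 -1; -2 -4| = 1·(-16 − 2) = -18
Sum: (2) + (-18) = -16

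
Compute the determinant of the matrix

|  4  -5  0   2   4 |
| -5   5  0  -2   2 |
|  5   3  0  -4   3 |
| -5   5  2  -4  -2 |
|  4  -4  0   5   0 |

Expand along column 3 (it has 4 zeros):
  − (2) · M_43   where M_43 = det([4 -5 2 4; -5 5 -2 2; 5 3 -4 3; 4 -4 5 0]) = 869
det = (-1)·(2)·(869) = -1738

The determinant is -1738.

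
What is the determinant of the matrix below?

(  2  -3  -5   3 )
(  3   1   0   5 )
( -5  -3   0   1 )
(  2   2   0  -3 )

Expand along column 3 (it has 3 zeros):
  + (-5) · M_13   where M_13 = det([3 1 5; -5 -3 1; 2 2 -3]) = -12
det = (+1)·(-5)·(-12) = 60

The determinant is 60.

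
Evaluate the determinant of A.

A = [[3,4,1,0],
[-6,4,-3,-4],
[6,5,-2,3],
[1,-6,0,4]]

Expand along row 1 (it has 1 zero):
  + (3) · M_11   where M_11 = det([4 -3 -4; 5 -2 3; -6 0 4]) = 130
  − (4) · M_12   where M_12 = det([-6 -3 -4; 6 -2 3; 1 0 4]) = 103
  + (1) · M_13   where M_13 = det([-6 4 -4; 6 5 3; 1 -6 4]) = -148
det = (+1)·(3)·(130) + (-1)·(4)·(103) + (+1)·(1)·(-148) = -170

-170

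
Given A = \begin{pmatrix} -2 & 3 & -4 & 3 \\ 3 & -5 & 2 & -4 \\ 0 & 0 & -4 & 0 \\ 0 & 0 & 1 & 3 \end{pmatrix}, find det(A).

A is block upper-triangular with a 2×2 block and a 2×2 block on the diagonal, so its determinant equals the product of the determinants of the diagonal blocks.
det of the 2×2 block = 1
det of the 2×2 block = -12
det = (1)·(-12) = -12

-12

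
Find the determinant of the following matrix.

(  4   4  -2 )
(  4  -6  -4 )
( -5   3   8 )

Expand along column 1:
  + 4 · |-6 -4; 3 8| = 4·(-48 − (-12)) = -144
  − 4 · |4 -2; 3 8| = −4·(32 − (-6)) = -152
  + (-5) · |4 -2; -6 -4| = (-5)·(-16 − 12) = 140
Sum: (-144) + (-152) + (140) = -156

The determinant is -156.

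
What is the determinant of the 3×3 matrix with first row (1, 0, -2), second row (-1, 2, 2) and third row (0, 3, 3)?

6

Expand along column 1:
  + 1 · |2 2; 3 3| = 1·(6 − 6) = 0
  − (-1) · |0 -2; 3 3| = −(-1)·(0 − (-6)) = 6
Sum: (0) + (6) = 6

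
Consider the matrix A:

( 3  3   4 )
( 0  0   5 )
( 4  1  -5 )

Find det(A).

Expand along row 2:
  − 5 · |3 3; 4 1| = −5·(3 − 12) = 45

45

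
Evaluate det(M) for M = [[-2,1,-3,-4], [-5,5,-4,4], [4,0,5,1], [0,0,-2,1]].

201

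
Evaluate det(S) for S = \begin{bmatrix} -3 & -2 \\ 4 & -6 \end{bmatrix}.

26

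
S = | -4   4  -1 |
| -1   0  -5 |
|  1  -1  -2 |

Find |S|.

|S| = -9

Expand along column 2:
  − 4 · |-1 -5; 1 -2| = −4·(2 − (-5)) = -28
  − (-1) · |-4 -1; -1 -5| = −(-1)·(20 − 1) = 19
Sum: (-28) + (19) = -9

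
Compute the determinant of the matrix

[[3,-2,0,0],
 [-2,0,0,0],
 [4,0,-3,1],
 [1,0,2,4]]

The matrix is block lower-triangular with a 2×2 block and a 2×2 block on the diagonal, so its determinant equals the product of the determinants of the diagonal blocks.
det of the 2×2 block = -4
det of the 2×2 block = -14
det = (-4)·(-14) = 56

56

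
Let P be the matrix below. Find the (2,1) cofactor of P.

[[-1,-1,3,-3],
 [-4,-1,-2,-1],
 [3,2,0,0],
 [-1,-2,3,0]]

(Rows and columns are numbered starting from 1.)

Delete row 2 and column 1; the remaining 3×3 submatrix is [-1 3 -3; 2 0 0; -2 3 0].
Its determinant is -18.
The cofactor carries sign (−1)^(2+1) = −1, so C_{2,1} = −(-18) = 18.

18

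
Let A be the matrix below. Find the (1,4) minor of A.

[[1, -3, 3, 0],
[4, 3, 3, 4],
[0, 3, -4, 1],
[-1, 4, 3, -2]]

121

Delete row 1 and column 4; the remaining 3×3 submatrix is [4 3 3; 0 3 -4; -1 4 3].
Its determinant is 121.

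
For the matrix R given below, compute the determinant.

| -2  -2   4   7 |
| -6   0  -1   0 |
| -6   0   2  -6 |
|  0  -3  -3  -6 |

|R| = 1278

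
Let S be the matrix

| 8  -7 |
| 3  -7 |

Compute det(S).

-35

det(S) = 8·(-7) − (-7)·3 = -56 − (-21) = -35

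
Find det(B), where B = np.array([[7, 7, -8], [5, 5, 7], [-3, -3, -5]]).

det(B) = 0

Expand along column 1:
  + 7 · |5 7; -3 -5| = 7·(-25 − (-21)) = -28
  − 5 · |7 -8; -3 -5| = −5·(-35 − 24) = 295
  + (-3) · |7 -8; 5 7| = (-3)·(49 − (-40)) = -267
Sum: (-28) + (295) + (-267) = 0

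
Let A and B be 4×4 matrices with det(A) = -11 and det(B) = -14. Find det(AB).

det(AB) = det(A)·det(B) = (-11)·(-14) = 154

|AB| = 154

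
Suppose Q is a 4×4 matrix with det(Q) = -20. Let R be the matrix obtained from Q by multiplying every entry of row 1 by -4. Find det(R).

Scaling one row by -4 multiplies the determinant by -4.
det(R) = (-4)·(-20) = 80

80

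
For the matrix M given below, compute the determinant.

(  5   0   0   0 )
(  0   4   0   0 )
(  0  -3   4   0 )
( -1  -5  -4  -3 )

|M| = -240

M is lower triangular, so det(M) is the product of the diagonal entries:
det = (5) · (4) · (4) · (-3) = -240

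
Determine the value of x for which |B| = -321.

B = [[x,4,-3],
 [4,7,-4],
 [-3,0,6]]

-5

Expanding along the row containing x, det(B) is linear in x: det(B) = (42)·x + (-111).
Set (42)·x + (-111) = -321  ⇒  (42)·x = -210  ⇒  x = -5.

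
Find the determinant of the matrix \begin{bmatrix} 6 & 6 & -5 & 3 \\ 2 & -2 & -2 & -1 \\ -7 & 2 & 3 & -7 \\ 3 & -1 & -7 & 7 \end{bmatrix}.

The determinant is 1445.

Expand along row 1:
  + (6) · M_11   where M_11 = det([-2 -2 -1; 2 3 -7; -1 -7 7]) = 81
  − (6) · M_12   where M_12 = det([2 -2 -1; -7 3 -7; 3 -7 7]) = -152
  + (-5) · M_13   where M_13 = det([2 -2 -1; -7 2 -7; 3 -1 7]) = -43
  − (3) · M_14   where M_14 = det([2 -2 -2; -7 2 3; 3 -1 -7]) = 56
det = (+1)·(6)·(81) + (-1)·(6)·(-152) + (+1)·(-5)·(-43) + (-1)·(3)·(56) = 1445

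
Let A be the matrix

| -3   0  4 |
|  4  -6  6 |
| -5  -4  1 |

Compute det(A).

-238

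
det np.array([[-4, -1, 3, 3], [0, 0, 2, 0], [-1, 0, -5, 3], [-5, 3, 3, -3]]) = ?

The determinant is -90.

Expand along row 2 (it has 3 zeros):
  − (2) · M_23   where M_23 = det([-4 -1 3; -1 0 3; -5 3 -3]) = 45
det = (-1)·(2)·(45) = -90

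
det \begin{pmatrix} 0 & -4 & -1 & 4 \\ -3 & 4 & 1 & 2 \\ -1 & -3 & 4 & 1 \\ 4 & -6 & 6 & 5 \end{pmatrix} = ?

-759

Expand along row 1 (it has 1 zero):
  − (-4) · M_12   where M_12 = det([-3 1 2; -1 4 1; 4 6 5]) = -77
  + (-1) · M_13   where M_13 = det([-3 4 2; -1 -3 1; 4 -6 5]) = 99
  − (4) · M_14   where M_14 = det([-3 4 1; -1 -3 4; 4 -6 6]) = 88
det = (-1)·(-4)·(-77) + (+1)·(-1)·(99) + (-1)·(4)·(88) = -759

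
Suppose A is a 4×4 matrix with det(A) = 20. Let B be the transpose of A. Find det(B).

det(Aᵀ) = det(A).
det(B) = (1)·(20) = 20

The determinant is 20.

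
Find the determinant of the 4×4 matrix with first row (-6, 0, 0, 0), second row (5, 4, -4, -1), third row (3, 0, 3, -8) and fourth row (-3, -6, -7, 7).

2100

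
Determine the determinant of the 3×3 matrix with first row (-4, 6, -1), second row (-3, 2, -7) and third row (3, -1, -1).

The determinant is -105.

Expand along column 1:
  + (-4) · |2 -7; -1 -1| = (-4)·(-2 − 7) = 36
  − (-3) · |6 -1; -1 -1| = −(-3)·(-6 − 1) = -21
  + 3 · |6 -1; 2 -7| = 3·(-42 − (-2)) = -120
Sum: (36) + (-21) + (-120) = -105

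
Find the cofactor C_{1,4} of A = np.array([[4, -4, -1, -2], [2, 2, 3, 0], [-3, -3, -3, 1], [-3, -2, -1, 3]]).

3

Delete row 1 and column 4; the remaining 3×3 submatrix is [2 2 3; -3 -3 -3; -3 -2 -1].
Its determinant is -3.
The cofactor carries sign (−1)^(1+4) = −1, so C_{1,4} = −(-3) = 3.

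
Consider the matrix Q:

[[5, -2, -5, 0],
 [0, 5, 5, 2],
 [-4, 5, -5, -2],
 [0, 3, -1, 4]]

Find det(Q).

Expand along column 1 (it has 2 zeros):
  + (5) · M_11   where M_11 = det([5 5 2; 5 -5 -2; 3 -1 4]) = -220
  + (-4) · M_31   where M_31 = det([-2 -5 0; 5 5 2; 3 -1 4]) = 26
det = (+1)·(5)·(-220) + (+1)·(-4)·(26) = -1204

The determinant is -1204.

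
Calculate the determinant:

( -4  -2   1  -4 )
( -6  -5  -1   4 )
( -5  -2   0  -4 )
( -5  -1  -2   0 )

-44

Expand along row 3 (it has 1 zero):
  + (-5) · M_31   where M_31 = det([-2 1 -4; -5 -1 4; -1 -2 0]) = -56
  − (-2) · M_32   where M_32 = det([-4 1 -4; -6 -1 4; -5 -2 0]) = -80
  − (-4) · M_34   where M_34 = det([-4 -2 1; -6 -5 -1; -5 -1 -2]) = -41
det = (+1)·(-5)·(-56) + (-1)·(-2)·(-80) + (-1)·(-4)·(-41) = -44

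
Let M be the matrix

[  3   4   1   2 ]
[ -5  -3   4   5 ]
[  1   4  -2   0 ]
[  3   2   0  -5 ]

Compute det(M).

Expand along row 3 (it has 1 zero):
  + (1) · M_31   where M_31 = det([4 1 2; -3 4 5; 2 0 -5]) = -101
  − (4) · M_32   where M_32 = det([3 1 2; -5 4 5; 3 0 -5]) = -94
  + (-2) · M_33   where M_33 = det([3 4 2; -5 -3 5; 3 2 -5]) = -27
det = (+1)·(1)·(-101) + (-1)·(4)·(-94) + (+1)·(-2)·(-27) = 329

|M| = 329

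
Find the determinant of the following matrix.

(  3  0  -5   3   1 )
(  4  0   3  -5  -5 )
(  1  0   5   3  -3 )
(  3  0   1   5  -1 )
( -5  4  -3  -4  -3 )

-928

Expand along column 2 (it has 4 zeros):
  − (4) · M_52   where M_52 = det([3 -5 3 1; 4 3 -5 -5; 1 5 3 -3; 3 1 5 -1]) = 232
det = (-1)·(4)·(232) = -928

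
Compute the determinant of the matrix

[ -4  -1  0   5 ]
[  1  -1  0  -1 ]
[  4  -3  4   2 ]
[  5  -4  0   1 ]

The determinant is 124.

Expand along column 3 (it has 3 zeros):
  + (4) · M_33   where M_33 = det([-4 -1 5; 1 -1 -1; 5 -4 1]) = 31
det = (+1)·(4)·(31) = 124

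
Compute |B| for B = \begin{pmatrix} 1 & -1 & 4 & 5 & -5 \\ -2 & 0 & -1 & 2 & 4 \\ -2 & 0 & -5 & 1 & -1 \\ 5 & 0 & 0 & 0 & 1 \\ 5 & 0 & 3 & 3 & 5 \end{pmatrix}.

det(B) = -243

Expand along column 2 (it has 4 zeros):
  − (-1) · M_12   where M_12 = det([-2 -1 2 4; -2 -5 1 -1; 5 0 0 1; 5 3 3 5]) = -243
det = (-1)·(-1)·(-243) = -243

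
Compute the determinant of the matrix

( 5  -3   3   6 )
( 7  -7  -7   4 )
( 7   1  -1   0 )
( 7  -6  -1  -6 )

Expand along row 3 (it has 1 zero):
  + (7) · M_31   where M_31 = det([-3 3 6; -7 -7 4; -6 -1 -6]) = -546
  − (1) · M_32   where M_32 = det([5 3 6; 7 -7 4; 7 -1 -6]) = 692
  + (-1) · M_33   where M_33 = det([5 -3 6; 7 -7 4; 7 -6 -6]) = 162
det = (+1)·(7)·(-546) + (-1)·(1)·(692) + (+1)·(-1)·(162) = -4676

The determinant is -4676.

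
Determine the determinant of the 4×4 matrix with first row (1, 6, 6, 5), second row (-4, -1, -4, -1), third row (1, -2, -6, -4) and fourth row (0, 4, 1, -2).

Expand along row 4 (it has 1 zero):
  + (4) · M_42   where M_42 = det([1 6 5; -4 -4 -1; 1 -6 -4]) = 48
  − (1) · M_43   where M_43 = det([1 6 5; -4 -1 -1; 1 -2 -4]) = -55
  + (-2) · M_44   where M_44 = det([1 6 6; -4 -1 -4; 1 -2 -6]) = -116
det = (+1)·(4)·(48) + (-1)·(1)·(-55) + (+1)·(-2)·(-116) = 479

479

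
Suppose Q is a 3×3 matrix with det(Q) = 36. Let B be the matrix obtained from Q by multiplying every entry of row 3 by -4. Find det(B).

Scaling one row by -4 multiplies the determinant by -4.
det(B) = (-4)·(36) = -144

det(B) = -144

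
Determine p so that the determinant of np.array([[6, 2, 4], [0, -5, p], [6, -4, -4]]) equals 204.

Expanding along the row containing p, det(A) is linear in p: det(A) = (36)·p + (240).
Set (36)·p + (240) = 204  ⇒  (36)·p = -36  ⇒  p = -1.

p = -1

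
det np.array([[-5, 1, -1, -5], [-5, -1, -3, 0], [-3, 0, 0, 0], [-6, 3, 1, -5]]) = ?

Expand along row 3 (it has 3 zeros):
  + (-3) · M_31   where M_31 = det([1 -1 -5; -1 -3 0; 3 1 -5]) = -20
det = (+1)·(-3)·(-20) = 60

The determinant is 60.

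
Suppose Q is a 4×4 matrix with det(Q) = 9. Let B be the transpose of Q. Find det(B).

det(Qᵀ) = det(Q).
det(B) = (1)·(9) = 9

|B| = 9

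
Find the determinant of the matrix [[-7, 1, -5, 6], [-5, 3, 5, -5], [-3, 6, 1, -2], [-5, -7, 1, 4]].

700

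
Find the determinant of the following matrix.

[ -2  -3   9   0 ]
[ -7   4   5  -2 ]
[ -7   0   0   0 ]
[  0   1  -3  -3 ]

-1071

Expand along row 3 (it has 3 zeros):
  + (-7) · M_31   where M_31 = det([-3 9 0; 4 5 -2; 1 -3 -3]) = 153
det = (+1)·(-7)·(153) = -1071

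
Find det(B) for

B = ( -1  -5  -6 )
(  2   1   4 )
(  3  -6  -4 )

Expand along column 1:
  + (-1) · |1 4; -6 -4| = (-1)·(-4 − (-24)) = -20
  − 2 · |-5 -6; -6 -4| = −2·(20 − 36) = 32
  + 3 · |-5 -6; 1 4| = 3·(-20 − (-6)) = -42
Sum: (-20) + (32) + (-42) = -30

det(B) = -30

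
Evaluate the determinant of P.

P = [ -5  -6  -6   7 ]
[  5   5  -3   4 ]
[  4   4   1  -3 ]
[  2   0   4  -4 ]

det(P) = 250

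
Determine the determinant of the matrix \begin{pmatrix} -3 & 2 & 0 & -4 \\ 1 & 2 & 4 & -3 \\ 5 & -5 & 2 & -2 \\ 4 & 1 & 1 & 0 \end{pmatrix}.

387

Expand along row 1 (it has 1 zero):
  + (-3) · M_11   where M_11 = det([2 4 -3; -5 2 -2; 1 1 0]) = 17
  − (2) · M_12   where M_12 = det([1 4 -3; 5 2 -2; 4 1 0]) = -21
  − (-4) · M_14   where M_14 = det([1 2 4; 5 -5 2; 4 1 1]) = 99
det = (+1)·(-3)·(17) + (-1)·(2)·(-21) + (-1)·(-4)·(99) = 387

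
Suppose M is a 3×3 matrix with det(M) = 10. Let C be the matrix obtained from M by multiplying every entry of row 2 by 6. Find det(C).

Scaling one row by 6 multiplies the determinant by 6.
det(C) = (6)·(10) = 60

The determinant is 60.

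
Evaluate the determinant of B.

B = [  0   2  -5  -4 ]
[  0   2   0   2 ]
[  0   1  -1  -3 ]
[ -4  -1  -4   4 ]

Expand along column 1 (it has 3 zeros):
  − (-4) · M_41   where M_41 = det([2 -5 -4; 2 0 2; 1 -1 -3]) = -28
det = (-1)·(-4)·(-28) = -112

-112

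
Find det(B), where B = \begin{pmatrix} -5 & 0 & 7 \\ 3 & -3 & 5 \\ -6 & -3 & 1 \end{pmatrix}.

Expand along column 2:
  + (-3) · |-5 7; -6 1| = (-3)·(-5 − (-42)) = -111
  − (-3) · |-5 7; 3 5| = −(-3)·(-25 − 21) = -138
Sum: (-111) + (-138) = -249

The determinant is -249.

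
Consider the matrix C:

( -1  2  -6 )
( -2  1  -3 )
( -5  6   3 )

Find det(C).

Expand along row 1:
  + (-1) · |1 -3; 6 3| = (-1)·(3 − (-18)) = -21
  − 2 · |-2 -3; -5 3| = −2·(-6 − 15) = 42
  + (-6) · |-2 1; -5 6| = (-6)·(-12 − (-5)) = 42
Sum: (-21) + (42) + (42) = 63

63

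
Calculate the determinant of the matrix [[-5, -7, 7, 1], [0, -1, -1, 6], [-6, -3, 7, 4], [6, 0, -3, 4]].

-892

Expand along row 2 (it has 1 zero):
  + (-1) · M_22   where M_22 = det([-5 7 1; -6 7 4; 6 -3 4]) = 112
  − (-1) · M_23   where M_23 = det([-5 -7 1; -6 -3 4; 6 0 4]) = -258
  + (6) · M_24   where M_24 = det([-5 -7 7; -6 -3 7; 6 0 -3]) = -87
det = (+1)·(-1)·(112) + (-1)·(-1)·(-258) + (+1)·(6)·(-87) = -892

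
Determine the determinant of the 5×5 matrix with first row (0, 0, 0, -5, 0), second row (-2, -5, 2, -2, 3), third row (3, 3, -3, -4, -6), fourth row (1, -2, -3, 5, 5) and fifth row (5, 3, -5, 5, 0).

Expand along row 1 (it has 4 zeros):
  − (-5) · M_14   where M_14 = det([-2 -5 2 3; 3 3 -3 -6; 1 -2 -3 5; 5 3 -5 0]) = -192
det = (-1)·(-5)·(-192) = -960

The determinant is -960.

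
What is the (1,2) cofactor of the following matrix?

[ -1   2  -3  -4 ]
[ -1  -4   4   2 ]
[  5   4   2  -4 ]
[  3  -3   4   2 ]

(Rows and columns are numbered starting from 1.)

80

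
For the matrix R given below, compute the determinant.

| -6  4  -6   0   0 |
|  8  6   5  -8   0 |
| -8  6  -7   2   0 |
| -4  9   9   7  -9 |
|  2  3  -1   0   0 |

Expand along column 5 (it has 4 zeros):
  − (-9) · M_45   where M_45 = det([-6 4 -6 0; 8 6 5 -8; -8 6 -7 2; 2 3 -1 0]) = -556
det = (-1)·(-9)·(-556) = -5004

det(R) = -5004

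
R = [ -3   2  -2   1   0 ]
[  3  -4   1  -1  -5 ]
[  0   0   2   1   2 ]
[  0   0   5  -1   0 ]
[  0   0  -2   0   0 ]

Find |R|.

R is block upper-triangular with a 2×2 block and a 3×3 block on the diagonal, so its determinant equals the product of the determinants of the diagonal blocks.
det of the 2×2 block = 6
det of the 3×3 block = -4
det = (6)·(-4) = -24

-24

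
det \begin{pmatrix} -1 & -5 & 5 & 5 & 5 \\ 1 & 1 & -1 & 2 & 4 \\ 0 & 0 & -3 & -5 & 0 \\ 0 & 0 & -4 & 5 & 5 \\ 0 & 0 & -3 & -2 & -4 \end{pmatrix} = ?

740

The matrix is block upper-triangular with a 2×2 block and a 3×3 block on the diagonal, so its determinant equals the product of the determinants of the diagonal blocks.
det of the 2×2 block = 4
det of the 3×3 block = 185
det = (4)·(185) = 740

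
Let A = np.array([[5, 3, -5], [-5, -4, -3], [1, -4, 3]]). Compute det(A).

The determinant is -204.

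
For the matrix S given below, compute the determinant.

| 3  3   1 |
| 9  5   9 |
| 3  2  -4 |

det(S) = 78

Expand along row 1:
  + 3 · |5 9; 2 -4| = 3·(-20 − 18) = -114
  − 3 · |9 9; 3 -4| = −3·(-36 − 27) = 189
  + 1 · |9 5; 3 2| = 1·(18 − 15) = 3
Sum: (-114) + (189) + (3) = 78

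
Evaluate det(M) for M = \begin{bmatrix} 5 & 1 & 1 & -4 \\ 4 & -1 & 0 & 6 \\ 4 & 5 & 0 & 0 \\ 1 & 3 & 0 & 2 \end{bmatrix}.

det(M) = 90

Expand along column 3 (it has 3 zeros):
  + (1) · M_13   where M_13 = det([4 -1 6; 4 5 0; 1 3 2]) = 90
det = (+1)·(1)·(90) = 90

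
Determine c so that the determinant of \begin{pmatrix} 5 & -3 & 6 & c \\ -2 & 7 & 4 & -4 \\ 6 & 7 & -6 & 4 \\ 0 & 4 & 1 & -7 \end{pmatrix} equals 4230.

Expanding along the row containing c, det(M) is linear in c: det(M) = (8)·c + (4182).
Set (8)·c + (4182) = 4230  ⇒  (8)·c = 48  ⇒  c = 6.

c = 6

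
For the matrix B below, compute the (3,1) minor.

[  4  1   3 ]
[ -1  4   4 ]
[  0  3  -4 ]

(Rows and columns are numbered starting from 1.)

Delete row 3 and column 1; the remaining 2×2 submatrix is [1 3; 4 4].
Its determinant is 1·4 − 3·4 = -8.

-8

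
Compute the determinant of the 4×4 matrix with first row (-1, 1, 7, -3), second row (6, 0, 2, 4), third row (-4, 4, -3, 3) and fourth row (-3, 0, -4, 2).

Expand along column 2 (it has 2 zeros):
  − (1) · M_12   where M_12 = det([6 2 4; -4 -3 3; -3 -4 2]) = 62
  − (4) · M_32   where M_32 = det([-1 7 -3; 6 2 4; -3 -4 2]) = -134
det = (-1)·(1)·(62) + (-1)·(4)·(-134) = 474

474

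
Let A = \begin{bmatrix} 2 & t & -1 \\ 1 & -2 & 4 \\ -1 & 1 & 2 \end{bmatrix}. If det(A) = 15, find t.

-5

Expanding along the column containing t, det(A) is linear in t: det(A) = (-6)·t + (-15).
Set (-6)·t + (-15) = 15  ⇒  (-6)·t = 30  ⇒  t = -5.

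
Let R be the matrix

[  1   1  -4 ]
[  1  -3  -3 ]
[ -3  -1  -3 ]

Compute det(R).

Expand along column 1:
  + 1 · |-3 -3; -1 -3| = 1·(9 − 3) = 6
  − 1 · |1 -4; -1 -3| = −1·(-3 − 4) = 7
  + (-3) · |1 -4; -3 -3| = (-3)·(-3 − 12) = 45
Sum: (6) + (7) + (45) = 58

det(R) = 58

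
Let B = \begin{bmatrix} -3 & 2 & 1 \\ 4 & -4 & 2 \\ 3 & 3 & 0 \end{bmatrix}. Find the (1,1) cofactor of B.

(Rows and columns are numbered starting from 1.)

Delete row 1 and column 1; the remaining 2×2 submatrix is [-4 2; 3 0].
Its determinant is (-4)·0 − 2·3 = -6.
The cofactor carries sign (−1)^(1+1) = +1, so C_{1,1} = +(-6) = -6.

The cofactor is -6.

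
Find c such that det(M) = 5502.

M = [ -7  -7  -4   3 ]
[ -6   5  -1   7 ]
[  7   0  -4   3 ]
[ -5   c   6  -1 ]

c = -8

Expanding along the column containing c, det(M) is linear in c: det(M) = (-350)·c + (2702).
Set (-350)·c + (2702) = 5502  ⇒  (-350)·c = 2800  ⇒  c = -8.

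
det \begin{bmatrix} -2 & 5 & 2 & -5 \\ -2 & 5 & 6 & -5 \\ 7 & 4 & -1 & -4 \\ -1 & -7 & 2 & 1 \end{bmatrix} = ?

Expand along row 1:
  + (-2) · M_11   where M_11 = det([5 6 -5; 4 -1 -4; -7 2 1]) = 174
  − (5) · M_12   where M_12 = det([-2 6 -5; 7 -1 -4; -1 2 1]) = -97
  + (2) · M_13   where M_13 = det([-2 5 -5; 7 4 -4; -1 -7 1]) = 258
  − (-5) · M_14   where M_14 = det([-2 5 6; 7 4 -1; -1 -7 2]) = -337
det = (+1)·(-2)·(174) + (-1)·(5)·(-97) + (+1)·(2)·(258) + (-1)·(-5)·(-337) = -1032

-1032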